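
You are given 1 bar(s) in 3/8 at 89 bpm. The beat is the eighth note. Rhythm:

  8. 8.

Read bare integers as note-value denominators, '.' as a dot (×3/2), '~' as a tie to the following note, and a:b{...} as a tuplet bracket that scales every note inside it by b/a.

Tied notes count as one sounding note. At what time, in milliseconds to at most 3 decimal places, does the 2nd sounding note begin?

note 2 onset = 3/2b = 1011.236ms

1. 0.0ms @ 0 + 1011.236ms (3/2)
2. 1011.236ms @ 3/2 + 1011.236ms (3/2)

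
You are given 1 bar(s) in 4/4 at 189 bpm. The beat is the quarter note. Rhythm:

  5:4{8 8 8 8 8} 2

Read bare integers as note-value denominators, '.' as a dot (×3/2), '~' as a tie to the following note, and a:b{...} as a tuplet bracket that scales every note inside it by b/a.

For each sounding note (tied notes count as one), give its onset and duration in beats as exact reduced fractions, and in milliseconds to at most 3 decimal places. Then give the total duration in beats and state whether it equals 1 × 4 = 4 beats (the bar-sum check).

1) 0.0ms=0b +126.984ms=2/5b
2) 126.984ms=2/5b +126.984ms=2/5b
3) 253.968ms=4/5b +126.984ms=2/5b
4) 380.952ms=6/5b +126.984ms=2/5b
5) 507.937ms=8/5b +126.984ms=2/5b
6) 634.921ms=2b +634.921ms=2b
Σ=4b of 4 (189bpm 4/4) — PASS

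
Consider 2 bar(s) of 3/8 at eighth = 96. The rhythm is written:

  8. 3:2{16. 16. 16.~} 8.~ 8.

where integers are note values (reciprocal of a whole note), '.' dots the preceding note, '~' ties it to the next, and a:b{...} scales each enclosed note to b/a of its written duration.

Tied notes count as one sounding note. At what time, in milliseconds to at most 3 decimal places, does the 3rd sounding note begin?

note 3 onset = 2b = 1250.0ms

1. 0.0ms @ 0 + 937.5ms (3/2)
2. 937.5ms @ 3/2 + 312.5ms (1/2)
3. 1250.0ms @ 2 + 312.5ms (1/2)
4. 1562.5ms @ 5/2 + 2187.5ms (7/2)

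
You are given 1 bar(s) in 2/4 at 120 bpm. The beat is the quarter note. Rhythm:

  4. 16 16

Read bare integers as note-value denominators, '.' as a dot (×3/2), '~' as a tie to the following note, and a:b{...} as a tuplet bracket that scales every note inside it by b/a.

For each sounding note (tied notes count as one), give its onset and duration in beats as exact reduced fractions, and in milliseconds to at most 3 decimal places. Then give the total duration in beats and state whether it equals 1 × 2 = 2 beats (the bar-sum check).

1) 0.0ms=0b +750.0ms=3/2b
2) 750.0ms=3/2b +125.0ms=1/4b
3) 875.0ms=7/4b +125.0ms=1/4b
Σ=2b of 2 (120bpm 2/4) — PASS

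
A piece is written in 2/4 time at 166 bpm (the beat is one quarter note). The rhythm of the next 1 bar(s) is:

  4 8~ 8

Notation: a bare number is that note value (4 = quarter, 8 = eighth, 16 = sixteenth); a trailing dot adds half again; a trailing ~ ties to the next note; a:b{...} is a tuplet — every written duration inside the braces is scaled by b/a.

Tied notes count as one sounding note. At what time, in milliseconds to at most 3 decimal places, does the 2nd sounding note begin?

1. 0.0ms @ 0 + 361.446ms (1)
2. 361.446ms @ 1 + 361.446ms (1)

note 2 onset = 1b = 361.446ms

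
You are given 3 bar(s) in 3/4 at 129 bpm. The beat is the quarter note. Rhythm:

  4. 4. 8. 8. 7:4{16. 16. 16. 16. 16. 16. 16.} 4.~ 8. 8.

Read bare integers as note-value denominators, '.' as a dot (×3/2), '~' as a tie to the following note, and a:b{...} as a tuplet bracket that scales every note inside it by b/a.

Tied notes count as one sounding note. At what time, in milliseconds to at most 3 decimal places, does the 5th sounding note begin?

1. 0.0ms @ 0 + 697.674ms (3/2)
2. 697.674ms @ 3/2 + 697.674ms (3/2)
3. 1395.349ms @ 3 + 348.837ms (3/4)
4. 1744.186ms @ 15/4 + 348.837ms (3/4)
5. 2093.023ms @ 9/2 + 99.668ms (3/14)
6. 2192.691ms @ 33/7 + 99.668ms (3/14)
7. 2292.359ms @ 69/14 + 99.668ms (3/14)
8. 2392.027ms @ 36/7 + 99.668ms (3/14)
9. 2491.694ms @ 75/14 + 99.668ms (3/14)
10. 2591.362ms @ 39/7 + 99.668ms (3/14)
11. 2691.03ms @ 81/14 + 99.668ms (3/14)
12. 2790.698ms @ 6 + 1046.512ms (9/4)
13. 3837.209ms @ 33/4 + 348.837ms (3/4)

note 5 onset = 9/2b = 2093.023ms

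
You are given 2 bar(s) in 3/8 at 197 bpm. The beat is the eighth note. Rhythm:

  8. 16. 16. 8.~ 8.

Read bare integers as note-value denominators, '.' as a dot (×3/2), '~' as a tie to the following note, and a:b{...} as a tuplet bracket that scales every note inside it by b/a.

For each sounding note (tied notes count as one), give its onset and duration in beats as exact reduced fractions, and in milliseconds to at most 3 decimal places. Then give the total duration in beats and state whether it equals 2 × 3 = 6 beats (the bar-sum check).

1) 0.0ms=0b +456.853ms=3/2b
2) 456.853ms=3/2b +228.426ms=3/4b
3) 685.279ms=9/4b +228.426ms=3/4b
4) 913.706ms=3b +913.706ms=3b
Σ=6b of 6 (197bpm 3/8) — PASS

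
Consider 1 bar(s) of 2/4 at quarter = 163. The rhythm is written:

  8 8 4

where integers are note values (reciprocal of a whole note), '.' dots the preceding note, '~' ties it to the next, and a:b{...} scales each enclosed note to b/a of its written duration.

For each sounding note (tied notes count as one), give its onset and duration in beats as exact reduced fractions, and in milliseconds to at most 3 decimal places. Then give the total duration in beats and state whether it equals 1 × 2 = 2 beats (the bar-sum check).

1) 0.0ms=0b +184.049ms=1/2b
2) 184.049ms=1/2b +184.049ms=1/2b
3) 368.098ms=1b +368.098ms=1b
Σ=2b of 2 (163bpm 2/4) — PASS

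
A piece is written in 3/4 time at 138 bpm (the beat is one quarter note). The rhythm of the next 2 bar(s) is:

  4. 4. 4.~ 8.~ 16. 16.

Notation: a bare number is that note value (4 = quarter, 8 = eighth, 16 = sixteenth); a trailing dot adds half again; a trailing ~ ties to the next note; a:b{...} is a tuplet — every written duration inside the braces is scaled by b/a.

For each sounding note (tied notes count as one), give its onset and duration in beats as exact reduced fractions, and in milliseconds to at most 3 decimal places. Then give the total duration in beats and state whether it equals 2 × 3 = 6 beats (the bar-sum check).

1) 0.0ms=0b +652.174ms=3/2b
2) 652.174ms=3/2b +652.174ms=3/2b
3) 1304.348ms=3b +1141.304ms=21/8b
4) 2445.652ms=45/8b +163.043ms=3/8b
Σ=6b of 6 (138bpm 3/4) — PASS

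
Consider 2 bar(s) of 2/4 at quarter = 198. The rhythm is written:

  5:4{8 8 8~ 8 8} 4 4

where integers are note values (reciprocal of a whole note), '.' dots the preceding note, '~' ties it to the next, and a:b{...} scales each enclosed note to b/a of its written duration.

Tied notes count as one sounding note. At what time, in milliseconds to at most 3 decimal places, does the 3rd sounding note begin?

1. 0.0ms @ 0 + 121.212ms (2/5)
2. 121.212ms @ 2/5 + 121.212ms (2/5)
3. 242.424ms @ 4/5 + 242.424ms (4/5)
4. 484.848ms @ 8/5 + 121.212ms (2/5)
5. 606.061ms @ 2 + 303.03ms (1)
6. 909.091ms @ 3 + 303.03ms (1)

note 3 onset = 4/5b = 242.424ms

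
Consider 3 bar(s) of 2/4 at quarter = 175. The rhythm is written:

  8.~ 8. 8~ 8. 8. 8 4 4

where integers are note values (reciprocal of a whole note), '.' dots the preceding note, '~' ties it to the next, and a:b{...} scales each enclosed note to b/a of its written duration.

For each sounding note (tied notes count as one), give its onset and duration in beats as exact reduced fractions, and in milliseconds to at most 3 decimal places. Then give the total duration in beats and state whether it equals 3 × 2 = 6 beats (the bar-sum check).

1) 0.0ms=0b +514.286ms=3/2b
2) 514.286ms=3/2b +428.571ms=5/4b
3) 942.857ms=11/4b +257.143ms=3/4b
4) 1200.0ms=7/2b +171.429ms=1/2b
5) 1371.429ms=4b +342.857ms=1b
6) 1714.286ms=5b +342.857ms=1b
Σ=6b of 6 (175bpm 2/4) — PASS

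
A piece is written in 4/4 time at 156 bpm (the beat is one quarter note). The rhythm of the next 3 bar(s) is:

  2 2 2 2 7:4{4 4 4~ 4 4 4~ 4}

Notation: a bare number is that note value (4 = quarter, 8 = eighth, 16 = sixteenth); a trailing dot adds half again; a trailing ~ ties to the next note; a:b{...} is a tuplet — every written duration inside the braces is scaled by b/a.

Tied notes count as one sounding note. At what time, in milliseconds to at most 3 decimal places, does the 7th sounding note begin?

note 7 onset = 64/7b = 3516.484ms

1. 0.0ms @ 0 + 769.231ms (2)
2. 769.231ms @ 2 + 769.231ms (2)
3. 1538.462ms @ 4 + 769.231ms (2)
4. 2307.692ms @ 6 + 769.231ms (2)
5. 3076.923ms @ 8 + 219.78ms (4/7)
6. 3296.703ms @ 60/7 + 219.78ms (4/7)
7. 3516.484ms @ 64/7 + 439.56ms (8/7)
8. 3956.044ms @ 72/7 + 219.78ms (4/7)
9. 4175.824ms @ 76/7 + 439.56ms (8/7)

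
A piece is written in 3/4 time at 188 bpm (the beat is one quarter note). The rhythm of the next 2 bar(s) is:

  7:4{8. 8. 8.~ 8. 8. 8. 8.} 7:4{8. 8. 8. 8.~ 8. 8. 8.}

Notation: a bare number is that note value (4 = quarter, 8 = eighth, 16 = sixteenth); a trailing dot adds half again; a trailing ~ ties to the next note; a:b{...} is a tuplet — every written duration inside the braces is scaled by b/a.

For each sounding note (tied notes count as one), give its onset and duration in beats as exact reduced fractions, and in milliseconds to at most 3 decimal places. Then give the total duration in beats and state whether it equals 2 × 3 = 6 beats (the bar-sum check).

1) 0.0ms=0b +136.778ms=3/7b
2) 136.778ms=3/7b +136.778ms=3/7b
3) 273.556ms=6/7b +273.556ms=6/7b
4) 547.112ms=12/7b +136.778ms=3/7b
5) 683.891ms=15/7b +136.778ms=3/7b
6) 820.669ms=18/7b +136.778ms=3/7b
7) 957.447ms=3b +136.778ms=3/7b
8) 1094.225ms=24/7b +136.778ms=3/7b
9) 1231.003ms=27/7b +136.778ms=3/7b
10) 1367.781ms=30/7b +273.556ms=6/7b
11) 1641.337ms=36/7b +136.778ms=3/7b
12) 1778.116ms=39/7b +136.778ms=3/7b
Σ=6b of 6 (188bpm 3/4) — PASS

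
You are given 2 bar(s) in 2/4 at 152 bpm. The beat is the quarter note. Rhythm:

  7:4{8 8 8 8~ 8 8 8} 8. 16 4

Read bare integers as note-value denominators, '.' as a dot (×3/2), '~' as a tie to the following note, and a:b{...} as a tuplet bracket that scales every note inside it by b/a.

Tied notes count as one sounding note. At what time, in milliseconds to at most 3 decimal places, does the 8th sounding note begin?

note 8 onset = 11/4b = 1085.526ms

1. 0.0ms @ 0 + 112.782ms (2/7)
2. 112.782ms @ 2/7 + 112.782ms (2/7)
3. 225.564ms @ 4/7 + 112.782ms (2/7)
4. 338.346ms @ 6/7 + 225.564ms (4/7)
5. 563.91ms @ 10/7 + 112.782ms (2/7)
6. 676.692ms @ 12/7 + 112.782ms (2/7)
7. 789.474ms @ 2 + 296.053ms (3/4)
8. 1085.526ms @ 11/4 + 98.684ms (1/4)
9. 1184.211ms @ 3 + 394.737ms (1)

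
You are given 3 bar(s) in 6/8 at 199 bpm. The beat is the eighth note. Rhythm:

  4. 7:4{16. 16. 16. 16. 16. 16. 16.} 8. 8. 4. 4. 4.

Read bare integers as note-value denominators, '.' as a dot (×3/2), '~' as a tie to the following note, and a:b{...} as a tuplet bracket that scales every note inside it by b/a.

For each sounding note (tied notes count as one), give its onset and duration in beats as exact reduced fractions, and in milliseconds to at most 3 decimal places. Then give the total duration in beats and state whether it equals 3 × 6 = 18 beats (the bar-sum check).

1) 0.0ms=0b +904.523ms=3b
2) 904.523ms=3b +129.218ms=3/7b
3) 1033.74ms=24/7b +129.218ms=3/7b
4) 1162.958ms=27/7b +129.218ms=3/7b
5) 1292.175ms=30/7b +129.218ms=3/7b
6) 1421.393ms=33/7b +129.218ms=3/7b
7) 1550.61ms=36/7b +129.218ms=3/7b
8) 1679.828ms=39/7b +129.218ms=3/7b
9) 1809.045ms=6b +452.261ms=3/2b
10) 2261.307ms=15/2b +452.261ms=3/2b
11) 2713.568ms=9b +904.523ms=3b
12) 3618.09ms=12b +904.523ms=3b
13) 4522.613ms=15b +904.523ms=3b
Σ=18b of 18 (199bpm 6/8) — PASS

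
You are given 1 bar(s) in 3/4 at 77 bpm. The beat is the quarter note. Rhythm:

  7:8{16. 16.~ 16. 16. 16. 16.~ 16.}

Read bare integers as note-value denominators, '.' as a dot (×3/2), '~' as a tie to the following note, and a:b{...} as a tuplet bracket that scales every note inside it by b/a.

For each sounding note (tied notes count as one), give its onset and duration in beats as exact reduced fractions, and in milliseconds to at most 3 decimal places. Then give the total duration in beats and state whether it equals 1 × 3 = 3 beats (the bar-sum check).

1) 0.0ms=0b +333.952ms=3/7b
2) 333.952ms=3/7b +667.904ms=6/7b
3) 1001.855ms=9/7b +333.952ms=3/7b
4) 1335.807ms=12/7b +333.952ms=3/7b
5) 1669.759ms=15/7b +667.904ms=6/7b
Σ=3b of 3 (77bpm 3/4) — PASS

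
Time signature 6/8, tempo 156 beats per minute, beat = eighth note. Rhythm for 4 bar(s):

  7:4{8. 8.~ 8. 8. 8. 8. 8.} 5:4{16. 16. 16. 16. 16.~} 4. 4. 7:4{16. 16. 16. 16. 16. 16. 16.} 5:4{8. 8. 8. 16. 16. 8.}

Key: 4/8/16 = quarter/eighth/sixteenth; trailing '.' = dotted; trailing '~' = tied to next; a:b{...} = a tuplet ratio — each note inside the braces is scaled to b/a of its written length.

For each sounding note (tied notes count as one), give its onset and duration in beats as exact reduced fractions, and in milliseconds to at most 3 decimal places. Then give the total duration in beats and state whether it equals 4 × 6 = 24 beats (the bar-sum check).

1) 0.0ms=0b +329.67ms=6/7b
2) 329.67ms=6/7b +659.341ms=12/7b
3) 989.011ms=18/7b +329.67ms=6/7b
4) 1318.681ms=24/7b +329.67ms=6/7b
5) 1648.352ms=30/7b +329.67ms=6/7b
6) 1978.022ms=36/7b +329.67ms=6/7b
7) 2307.692ms=6b +230.769ms=3/5b
8) 2538.462ms=33/5b +230.769ms=3/5b
9) 2769.231ms=36/5b +230.769ms=3/5b
10) 3000.0ms=39/5b +230.769ms=3/5b
11) 3230.769ms=42/5b +1384.615ms=18/5b
12) 4615.385ms=12b +1153.846ms=3b
13) 5769.231ms=15b +164.835ms=3/7b
14) 5934.066ms=108/7b +164.835ms=3/7b
15) 6098.901ms=111/7b +164.835ms=3/7b
16) 6263.736ms=114/7b +164.835ms=3/7b
17) 6428.571ms=117/7b +164.835ms=3/7b
18) 6593.407ms=120/7b +164.835ms=3/7b
19) 6758.242ms=123/7b +164.835ms=3/7b
20) 6923.077ms=18b +461.538ms=6/5b
21) 7384.615ms=96/5b +461.538ms=6/5b
22) 7846.154ms=102/5b +461.538ms=6/5b
23) 8307.692ms=108/5b +230.769ms=3/5b
24) 8538.462ms=111/5b +230.769ms=3/5b
25) 8769.231ms=114/5b +461.538ms=6/5b
Σ=24b of 24 (156bpm 6/8) — PASS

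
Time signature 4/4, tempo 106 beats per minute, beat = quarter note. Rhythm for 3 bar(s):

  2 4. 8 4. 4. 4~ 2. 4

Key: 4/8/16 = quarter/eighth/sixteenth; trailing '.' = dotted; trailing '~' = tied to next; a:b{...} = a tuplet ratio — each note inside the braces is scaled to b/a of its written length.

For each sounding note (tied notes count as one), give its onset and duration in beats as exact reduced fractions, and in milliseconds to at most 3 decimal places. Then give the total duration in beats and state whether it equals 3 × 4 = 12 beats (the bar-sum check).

1) 0.0ms=0b +1132.075ms=2b
2) 1132.075ms=2b +849.057ms=3/2b
3) 1981.132ms=7/2b +283.019ms=1/2b
4) 2264.151ms=4b +849.057ms=3/2b
5) 3113.208ms=11/2b +849.057ms=3/2b
6) 3962.264ms=7b +2264.151ms=4b
7) 6226.415ms=11b +566.038ms=1b
Σ=12b of 12 (106bpm 4/4) — PASS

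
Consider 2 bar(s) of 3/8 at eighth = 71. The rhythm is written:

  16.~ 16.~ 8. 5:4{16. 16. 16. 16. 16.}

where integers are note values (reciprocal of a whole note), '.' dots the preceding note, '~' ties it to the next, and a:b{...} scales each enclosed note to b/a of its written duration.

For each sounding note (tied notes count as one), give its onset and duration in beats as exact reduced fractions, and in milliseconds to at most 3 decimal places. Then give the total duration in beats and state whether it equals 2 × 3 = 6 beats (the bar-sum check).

1) 0.0ms=0b +2535.211ms=3b
2) 2535.211ms=3b +507.042ms=3/5b
3) 3042.254ms=18/5b +507.042ms=3/5b
4) 3549.296ms=21/5b +507.042ms=3/5b
5) 4056.338ms=24/5b +507.042ms=3/5b
6) 4563.38ms=27/5b +507.042ms=3/5b
Σ=6b of 6 (71bpm 3/8) — PASS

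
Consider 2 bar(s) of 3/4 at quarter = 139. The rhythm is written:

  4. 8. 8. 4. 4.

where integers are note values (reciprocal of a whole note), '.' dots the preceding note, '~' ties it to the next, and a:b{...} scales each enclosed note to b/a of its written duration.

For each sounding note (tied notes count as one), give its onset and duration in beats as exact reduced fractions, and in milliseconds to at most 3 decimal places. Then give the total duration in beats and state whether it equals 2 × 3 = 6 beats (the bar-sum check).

1) 0.0ms=0b +647.482ms=3/2b
2) 647.482ms=3/2b +323.741ms=3/4b
3) 971.223ms=9/4b +323.741ms=3/4b
4) 1294.964ms=3b +647.482ms=3/2b
5) 1942.446ms=9/2b +647.482ms=3/2b
Σ=6b of 6 (139bpm 3/4) — PASS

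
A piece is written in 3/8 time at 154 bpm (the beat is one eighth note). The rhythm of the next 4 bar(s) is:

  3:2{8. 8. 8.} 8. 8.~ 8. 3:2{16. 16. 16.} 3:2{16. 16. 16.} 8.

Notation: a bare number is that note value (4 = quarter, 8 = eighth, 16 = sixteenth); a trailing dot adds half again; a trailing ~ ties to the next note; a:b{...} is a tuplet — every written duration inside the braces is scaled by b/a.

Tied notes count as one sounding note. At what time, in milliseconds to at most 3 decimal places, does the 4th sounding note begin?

1. 0.0ms @ 0 + 389.61ms (1)
2. 389.61ms @ 1 + 389.61ms (1)
3. 779.221ms @ 2 + 389.61ms (1)
4. 1168.831ms @ 3 + 584.416ms (3/2)
5. 1753.247ms @ 9/2 + 1168.831ms (3)
6. 2922.078ms @ 15/2 + 194.805ms (1/2)
7. 3116.883ms @ 8 + 194.805ms (1/2)
8. 3311.688ms @ 17/2 + 194.805ms (1/2)
9. 3506.494ms @ 9 + 194.805ms (1/2)
10. 3701.299ms @ 19/2 + 194.805ms (1/2)
11. 3896.104ms @ 10 + 194.805ms (1/2)
12. 4090.909ms @ 21/2 + 584.416ms (3/2)

note 4 onset = 3b = 1168.831ms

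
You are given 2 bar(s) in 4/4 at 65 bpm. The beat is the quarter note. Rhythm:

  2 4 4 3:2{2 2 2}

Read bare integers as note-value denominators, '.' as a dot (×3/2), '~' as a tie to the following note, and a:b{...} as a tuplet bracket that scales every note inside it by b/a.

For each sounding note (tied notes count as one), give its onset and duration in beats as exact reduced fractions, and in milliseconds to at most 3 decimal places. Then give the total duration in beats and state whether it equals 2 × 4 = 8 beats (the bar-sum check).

1) 0.0ms=0b +1846.154ms=2b
2) 1846.154ms=2b +923.077ms=1b
3) 2769.231ms=3b +923.077ms=1b
4) 3692.308ms=4b +1230.769ms=4/3b
5) 4923.077ms=16/3b +1230.769ms=4/3b
6) 6153.846ms=20/3b +1230.769ms=4/3b
Σ=8b of 8 (65bpm 4/4) — PASS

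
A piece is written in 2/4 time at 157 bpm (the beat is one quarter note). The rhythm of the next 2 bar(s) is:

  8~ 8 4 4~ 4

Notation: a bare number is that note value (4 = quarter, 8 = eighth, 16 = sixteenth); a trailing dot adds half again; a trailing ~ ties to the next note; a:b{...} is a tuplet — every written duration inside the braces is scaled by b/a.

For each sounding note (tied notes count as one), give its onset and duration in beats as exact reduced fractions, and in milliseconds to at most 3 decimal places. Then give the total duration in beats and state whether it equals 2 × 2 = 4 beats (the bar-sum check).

1) 0.0ms=0b +382.166ms=1b
2) 382.166ms=1b +382.166ms=1b
3) 764.331ms=2b +764.331ms=2b
Σ=4b of 4 (157bpm 2/4) — PASS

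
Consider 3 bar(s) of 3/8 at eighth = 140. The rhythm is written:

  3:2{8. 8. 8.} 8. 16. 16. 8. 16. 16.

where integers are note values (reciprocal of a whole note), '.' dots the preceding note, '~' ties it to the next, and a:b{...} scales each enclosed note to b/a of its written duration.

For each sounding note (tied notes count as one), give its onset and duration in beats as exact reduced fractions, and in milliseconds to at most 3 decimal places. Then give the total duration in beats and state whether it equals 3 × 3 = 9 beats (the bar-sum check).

1) 0.0ms=0b +428.571ms=1b
2) 428.571ms=1b +428.571ms=1b
3) 857.143ms=2b +428.571ms=1b
4) 1285.714ms=3b +642.857ms=3/2b
5) 1928.571ms=9/2b +321.429ms=3/4b
6) 2250.0ms=21/4b +321.429ms=3/4b
7) 2571.429ms=6b +642.857ms=3/2b
8) 3214.286ms=15/2b +321.429ms=3/4b
9) 3535.714ms=33/4b +321.429ms=3/4b
Σ=9b of 9 (140bpm 3/8) — PASS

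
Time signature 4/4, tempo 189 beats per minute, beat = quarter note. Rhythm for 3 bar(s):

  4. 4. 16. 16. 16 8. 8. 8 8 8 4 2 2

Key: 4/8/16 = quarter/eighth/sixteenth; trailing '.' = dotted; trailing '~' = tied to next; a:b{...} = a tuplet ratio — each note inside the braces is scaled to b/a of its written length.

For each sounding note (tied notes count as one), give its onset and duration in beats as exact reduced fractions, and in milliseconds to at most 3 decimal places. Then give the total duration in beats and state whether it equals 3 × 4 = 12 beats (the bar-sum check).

1) 0.0ms=0b +476.19ms=3/2b
2) 476.19ms=3/2b +476.19ms=3/2b
3) 952.381ms=3b +119.048ms=3/8b
4) 1071.429ms=27/8b +119.048ms=3/8b
5) 1190.476ms=15/4b +79.365ms=1/4b
6) 1269.841ms=4b +238.095ms=3/4b
7) 1507.937ms=19/4b +238.095ms=3/4b
8) 1746.032ms=11/2b +158.73ms=1/2b
9) 1904.762ms=6b +158.73ms=1/2b
10) 2063.492ms=13/2b +158.73ms=1/2b
11) 2222.222ms=7b +317.46ms=1b
12) 2539.683ms=8b +634.921ms=2b
13) 3174.603ms=10b +634.921ms=2b
Σ=12b of 12 (189bpm 4/4) — PASS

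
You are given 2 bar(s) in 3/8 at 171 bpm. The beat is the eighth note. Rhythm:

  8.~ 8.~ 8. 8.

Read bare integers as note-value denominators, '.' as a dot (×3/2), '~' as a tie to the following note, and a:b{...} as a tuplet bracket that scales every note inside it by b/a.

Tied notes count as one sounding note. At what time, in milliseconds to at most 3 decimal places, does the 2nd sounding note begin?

1. 0.0ms @ 0 + 1578.947ms (9/2)
2. 1578.947ms @ 9/2 + 526.316ms (3/2)

note 2 onset = 9/2b = 1578.947ms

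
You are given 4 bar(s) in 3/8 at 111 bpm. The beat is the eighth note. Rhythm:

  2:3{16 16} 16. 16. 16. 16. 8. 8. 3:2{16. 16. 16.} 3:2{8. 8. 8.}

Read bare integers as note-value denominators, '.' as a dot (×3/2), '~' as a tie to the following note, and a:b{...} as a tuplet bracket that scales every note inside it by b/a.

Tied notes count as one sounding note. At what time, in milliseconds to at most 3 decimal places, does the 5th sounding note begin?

note 5 onset = 3b = 1621.622ms

1. 0.0ms @ 0 + 405.405ms (3/4)
2. 405.405ms @ 3/4 + 405.405ms (3/4)
3. 810.811ms @ 3/2 + 405.405ms (3/4)
4. 1216.216ms @ 9/4 + 405.405ms (3/4)
5. 1621.622ms @ 3 + 405.405ms (3/4)
6. 2027.027ms @ 15/4 + 405.405ms (3/4)
7. 2432.432ms @ 9/2 + 810.811ms (3/2)
8. 3243.243ms @ 6 + 810.811ms (3/2)
9. 4054.054ms @ 15/2 + 270.27ms (1/2)
10. 4324.324ms @ 8 + 270.27ms (1/2)
11. 4594.595ms @ 17/2 + 270.27ms (1/2)
12. 4864.865ms @ 9 + 540.541ms (1)
13. 5405.405ms @ 10 + 540.541ms (1)
14. 5945.946ms @ 11 + 540.541ms (1)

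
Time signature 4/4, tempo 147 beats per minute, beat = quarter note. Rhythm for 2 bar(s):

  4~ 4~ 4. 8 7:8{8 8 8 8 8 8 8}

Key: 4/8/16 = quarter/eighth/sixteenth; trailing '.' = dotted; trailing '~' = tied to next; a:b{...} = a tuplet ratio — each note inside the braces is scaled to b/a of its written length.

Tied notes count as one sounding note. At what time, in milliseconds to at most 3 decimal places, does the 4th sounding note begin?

1. 0.0ms @ 0 + 1428.571ms (7/2)
2. 1428.571ms @ 7/2 + 204.082ms (1/2)
3. 1632.653ms @ 4 + 233.236ms (4/7)
4. 1865.889ms @ 32/7 + 233.236ms (4/7)
5. 2099.125ms @ 36/7 + 233.236ms (4/7)
6. 2332.362ms @ 40/7 + 233.236ms (4/7)
7. 2565.598ms @ 44/7 + 233.236ms (4/7)
8. 2798.834ms @ 48/7 + 233.236ms (4/7)
9. 3032.07ms @ 52/7 + 233.236ms (4/7)

note 4 onset = 32/7b = 1865.889ms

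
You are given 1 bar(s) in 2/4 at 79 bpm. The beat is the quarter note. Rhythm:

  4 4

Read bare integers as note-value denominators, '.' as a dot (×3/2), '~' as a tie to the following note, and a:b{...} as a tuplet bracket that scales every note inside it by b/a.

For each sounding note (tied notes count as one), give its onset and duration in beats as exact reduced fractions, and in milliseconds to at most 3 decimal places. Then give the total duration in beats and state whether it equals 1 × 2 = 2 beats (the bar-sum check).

1) 0.0ms=0b +759.494ms=1b
2) 759.494ms=1b +759.494ms=1b
Σ=2b of 2 (79bpm 2/4) — PASS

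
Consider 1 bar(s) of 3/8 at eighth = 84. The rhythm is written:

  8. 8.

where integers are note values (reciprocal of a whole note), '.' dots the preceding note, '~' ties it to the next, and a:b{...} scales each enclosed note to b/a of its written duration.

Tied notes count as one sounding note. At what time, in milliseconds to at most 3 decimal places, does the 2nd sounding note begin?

note 2 onset = 3/2b = 1071.429ms

1. 0.0ms @ 0 + 1071.429ms (3/2)
2. 1071.429ms @ 3/2 + 1071.429ms (3/2)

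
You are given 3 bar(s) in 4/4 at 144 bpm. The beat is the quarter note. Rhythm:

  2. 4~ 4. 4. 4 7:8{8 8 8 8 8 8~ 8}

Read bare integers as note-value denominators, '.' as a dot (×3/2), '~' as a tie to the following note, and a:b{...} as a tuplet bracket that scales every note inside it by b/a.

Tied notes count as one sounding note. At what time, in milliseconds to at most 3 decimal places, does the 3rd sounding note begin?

1. 0.0ms @ 0 + 1250.0ms (3)
2. 1250.0ms @ 3 + 1041.667ms (5/2)
3. 2291.667ms @ 11/2 + 625.0ms (3/2)
4. 2916.667ms @ 7 + 416.667ms (1)
5. 3333.333ms @ 8 + 238.095ms (4/7)
6. 3571.429ms @ 60/7 + 238.095ms (4/7)
7. 3809.524ms @ 64/7 + 238.095ms (4/7)
8. 4047.619ms @ 68/7 + 238.095ms (4/7)
9. 4285.714ms @ 72/7 + 238.095ms (4/7)
10. 4523.81ms @ 76/7 + 476.19ms (8/7)

note 3 onset = 11/2b = 2291.667ms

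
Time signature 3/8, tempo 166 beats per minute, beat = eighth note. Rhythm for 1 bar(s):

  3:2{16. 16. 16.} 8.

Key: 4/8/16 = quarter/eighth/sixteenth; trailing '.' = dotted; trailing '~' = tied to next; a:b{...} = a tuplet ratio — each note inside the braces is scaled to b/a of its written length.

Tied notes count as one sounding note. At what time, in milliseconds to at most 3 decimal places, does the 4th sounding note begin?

1. 0.0ms @ 0 + 180.723ms (1/2)
2. 180.723ms @ 1/2 + 180.723ms (1/2)
3. 361.446ms @ 1 + 180.723ms (1/2)
4. 542.169ms @ 3/2 + 542.169ms (3/2)

note 4 onset = 3/2b = 542.169ms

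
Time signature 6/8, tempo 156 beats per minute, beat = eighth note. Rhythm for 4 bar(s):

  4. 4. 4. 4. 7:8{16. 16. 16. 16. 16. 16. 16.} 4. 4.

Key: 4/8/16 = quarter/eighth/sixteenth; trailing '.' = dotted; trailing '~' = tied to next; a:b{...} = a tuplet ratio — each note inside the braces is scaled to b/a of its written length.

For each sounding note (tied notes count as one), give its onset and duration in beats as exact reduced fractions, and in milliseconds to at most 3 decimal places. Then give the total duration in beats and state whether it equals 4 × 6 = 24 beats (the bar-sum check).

1) 0.0ms=0b +1153.846ms=3b
2) 1153.846ms=3b +1153.846ms=3b
3) 2307.692ms=6b +1153.846ms=3b
4) 3461.538ms=9b +1153.846ms=3b
5) 4615.385ms=12b +329.67ms=6/7b
6) 4945.055ms=90/7b +329.67ms=6/7b
7) 5274.725ms=96/7b +329.67ms=6/7b
8) 5604.396ms=102/7b +329.67ms=6/7b
9) 5934.066ms=108/7b +329.67ms=6/7b
10) 6263.736ms=114/7b +329.67ms=6/7b
11) 6593.407ms=120/7b +329.67ms=6/7b
12) 6923.077ms=18b +1153.846ms=3b
13) 8076.923ms=21b +1153.846ms=3b
Σ=24b of 24 (156bpm 6/8) — PASS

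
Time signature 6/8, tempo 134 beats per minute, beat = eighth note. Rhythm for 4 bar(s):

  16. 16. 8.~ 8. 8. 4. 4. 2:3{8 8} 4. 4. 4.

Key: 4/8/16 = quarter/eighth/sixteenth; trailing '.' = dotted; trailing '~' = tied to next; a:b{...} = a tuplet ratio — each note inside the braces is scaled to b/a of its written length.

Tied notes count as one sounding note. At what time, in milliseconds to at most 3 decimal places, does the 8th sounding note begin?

1. 0.0ms @ 0 + 335.821ms (3/4)
2. 335.821ms @ 3/4 + 335.821ms (3/4)
3. 671.642ms @ 3/2 + 1343.284ms (3)
4. 2014.925ms @ 9/2 + 671.642ms (3/2)
5. 2686.567ms @ 6 + 1343.284ms (3)
6. 4029.851ms @ 9 + 1343.284ms (3)
7. 5373.134ms @ 12 + 671.642ms (3/2)
8. 6044.776ms @ 27/2 + 671.642ms (3/2)
9. 6716.418ms @ 15 + 1343.284ms (3)
10. 8059.701ms @ 18 + 1343.284ms (3)
11. 9402.985ms @ 21 + 1343.284ms (3)

note 8 onset = 27/2b = 6044.776ms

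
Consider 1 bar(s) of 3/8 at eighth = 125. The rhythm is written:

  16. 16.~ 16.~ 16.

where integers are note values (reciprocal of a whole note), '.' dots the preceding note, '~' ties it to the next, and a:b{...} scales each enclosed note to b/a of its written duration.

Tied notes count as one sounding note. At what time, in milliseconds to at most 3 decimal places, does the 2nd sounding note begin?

note 2 onset = 3/4b = 360.0ms

1. 0.0ms @ 0 + 360.0ms (3/4)
2. 360.0ms @ 3/4 + 1080.0ms (9/4)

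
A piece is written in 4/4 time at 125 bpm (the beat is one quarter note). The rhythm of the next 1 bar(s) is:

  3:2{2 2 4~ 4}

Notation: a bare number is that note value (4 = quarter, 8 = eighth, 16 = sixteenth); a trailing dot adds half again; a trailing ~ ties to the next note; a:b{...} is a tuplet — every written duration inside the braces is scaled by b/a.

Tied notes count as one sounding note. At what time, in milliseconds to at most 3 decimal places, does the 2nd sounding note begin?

note 2 onset = 4/3b = 640.0ms

1. 0.0ms @ 0 + 640.0ms (4/3)
2. 640.0ms @ 4/3 + 640.0ms (4/3)
3. 1280.0ms @ 8/3 + 640.0ms (4/3)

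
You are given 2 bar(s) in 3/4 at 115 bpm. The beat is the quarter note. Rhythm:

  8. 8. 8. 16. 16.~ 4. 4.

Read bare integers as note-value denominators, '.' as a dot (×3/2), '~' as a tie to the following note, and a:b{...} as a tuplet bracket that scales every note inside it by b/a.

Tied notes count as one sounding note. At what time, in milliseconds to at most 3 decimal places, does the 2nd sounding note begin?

1. 0.0ms @ 0 + 391.304ms (3/4)
2. 391.304ms @ 3/4 + 391.304ms (3/4)
3. 782.609ms @ 3/2 + 391.304ms (3/4)
4. 1173.913ms @ 9/4 + 195.652ms (3/8)
5. 1369.565ms @ 21/8 + 978.261ms (15/8)
6. 2347.826ms @ 9/2 + 782.609ms (3/2)

note 2 onset = 3/4b = 391.304ms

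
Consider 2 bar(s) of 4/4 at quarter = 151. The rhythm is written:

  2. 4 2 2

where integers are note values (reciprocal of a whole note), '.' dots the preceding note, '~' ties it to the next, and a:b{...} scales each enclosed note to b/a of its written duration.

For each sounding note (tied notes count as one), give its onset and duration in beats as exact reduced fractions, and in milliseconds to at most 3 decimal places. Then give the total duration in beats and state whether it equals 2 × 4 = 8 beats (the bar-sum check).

1) 0.0ms=0b +1192.053ms=3b
2) 1192.053ms=3b +397.351ms=1b
3) 1589.404ms=4b +794.702ms=2b
4) 2384.106ms=6b +794.702ms=2b
Σ=8b of 8 (151bpm 4/4) — PASS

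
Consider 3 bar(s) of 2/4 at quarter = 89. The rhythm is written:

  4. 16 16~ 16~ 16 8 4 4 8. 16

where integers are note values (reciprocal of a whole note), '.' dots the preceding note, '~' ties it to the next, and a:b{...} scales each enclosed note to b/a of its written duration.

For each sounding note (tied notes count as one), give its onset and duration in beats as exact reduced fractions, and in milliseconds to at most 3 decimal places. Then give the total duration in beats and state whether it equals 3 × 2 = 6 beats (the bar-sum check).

1) 0.0ms=0b +1011.236ms=3/2b
2) 1011.236ms=3/2b +168.539ms=1/4b
3) 1179.775ms=7/4b +505.618ms=3/4b
4) 1685.393ms=5/2b +337.079ms=1/2b
5) 2022.472ms=3b +674.157ms=1b
6) 2696.629ms=4b +674.157ms=1b
7) 3370.787ms=5b +505.618ms=3/4b
8) 3876.404ms=23/4b +168.539ms=1/4b
Σ=6b of 6 (89bpm 2/4) — PASS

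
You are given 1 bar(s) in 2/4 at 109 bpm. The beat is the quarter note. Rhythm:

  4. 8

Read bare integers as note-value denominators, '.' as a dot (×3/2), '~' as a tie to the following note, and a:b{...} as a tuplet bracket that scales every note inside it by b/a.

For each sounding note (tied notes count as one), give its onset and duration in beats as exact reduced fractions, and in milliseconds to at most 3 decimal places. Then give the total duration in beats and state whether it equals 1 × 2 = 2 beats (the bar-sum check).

1) 0.0ms=0b +825.688ms=3/2b
2) 825.688ms=3/2b +275.229ms=1/2b
Σ=2b of 2 (109bpm 2/4) — PASS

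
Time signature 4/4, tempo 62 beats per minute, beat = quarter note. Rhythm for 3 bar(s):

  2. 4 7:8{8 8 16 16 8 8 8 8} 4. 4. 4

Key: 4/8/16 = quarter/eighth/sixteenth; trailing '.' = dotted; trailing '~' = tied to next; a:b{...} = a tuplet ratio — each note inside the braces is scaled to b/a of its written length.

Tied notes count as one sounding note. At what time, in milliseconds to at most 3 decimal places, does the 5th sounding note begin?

1. 0.0ms @ 0 + 2903.226ms (3)
2. 2903.226ms @ 3 + 967.742ms (1)
3. 3870.968ms @ 4 + 552.995ms (4/7)
4. 4423.963ms @ 32/7 + 552.995ms (4/7)
5. 4976.959ms @ 36/7 + 276.498ms (2/7)
6. 5253.456ms @ 38/7 + 276.498ms (2/7)
7. 5529.954ms @ 40/7 + 552.995ms (4/7)
8. 6082.949ms @ 44/7 + 552.995ms (4/7)
9. 6635.945ms @ 48/7 + 552.995ms (4/7)
10. 7188.94ms @ 52/7 + 552.995ms (4/7)
11. 7741.935ms @ 8 + 1451.613ms (3/2)
12. 9193.548ms @ 19/2 + 1451.613ms (3/2)
13. 10645.161ms @ 11 + 967.742ms (1)

note 5 onset = 36/7b = 4976.959ms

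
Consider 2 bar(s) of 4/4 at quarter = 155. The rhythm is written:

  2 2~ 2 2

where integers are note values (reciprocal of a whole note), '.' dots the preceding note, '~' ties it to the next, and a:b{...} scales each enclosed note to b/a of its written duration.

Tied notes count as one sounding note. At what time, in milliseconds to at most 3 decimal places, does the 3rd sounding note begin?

note 3 onset = 6b = 2322.581ms

1. 0.0ms @ 0 + 774.194ms (2)
2. 774.194ms @ 2 + 1548.387ms (4)
3. 2322.581ms @ 6 + 774.194ms (2)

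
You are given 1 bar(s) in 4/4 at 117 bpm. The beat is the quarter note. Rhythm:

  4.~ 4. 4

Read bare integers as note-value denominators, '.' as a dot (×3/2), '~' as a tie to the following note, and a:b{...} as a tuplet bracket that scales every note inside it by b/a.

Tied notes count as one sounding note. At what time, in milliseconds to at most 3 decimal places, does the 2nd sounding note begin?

1. 0.0ms @ 0 + 1538.462ms (3)
2. 1538.462ms @ 3 + 512.821ms (1)

note 2 onset = 3b = 1538.462ms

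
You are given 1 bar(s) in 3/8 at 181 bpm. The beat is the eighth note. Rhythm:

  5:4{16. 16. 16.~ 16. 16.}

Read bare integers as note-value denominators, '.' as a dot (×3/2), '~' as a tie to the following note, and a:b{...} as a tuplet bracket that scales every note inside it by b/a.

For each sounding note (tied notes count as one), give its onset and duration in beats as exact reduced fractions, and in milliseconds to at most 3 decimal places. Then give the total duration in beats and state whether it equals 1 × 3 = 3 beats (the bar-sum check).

1) 0.0ms=0b +198.895ms=3/5b
2) 198.895ms=3/5b +198.895ms=3/5b
3) 397.79ms=6/5b +397.79ms=6/5b
4) 795.58ms=12/5b +198.895ms=3/5b
Σ=3b of 3 (181bpm 3/8) — PASS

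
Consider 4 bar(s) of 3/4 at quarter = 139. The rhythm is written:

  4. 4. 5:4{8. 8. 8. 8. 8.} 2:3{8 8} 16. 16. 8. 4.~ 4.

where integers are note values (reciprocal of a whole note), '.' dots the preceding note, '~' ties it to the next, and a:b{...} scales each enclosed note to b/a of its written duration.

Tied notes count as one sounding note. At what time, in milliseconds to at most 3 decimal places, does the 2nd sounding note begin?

1. 0.0ms @ 0 + 647.482ms (3/2)
2. 647.482ms @ 3/2 + 647.482ms (3/2)
3. 1294.964ms @ 3 + 258.993ms (3/5)
4. 1553.957ms @ 18/5 + 258.993ms (3/5)
5. 1812.95ms @ 21/5 + 258.993ms (3/5)
6. 2071.942ms @ 24/5 + 258.993ms (3/5)
7. 2330.935ms @ 27/5 + 258.993ms (3/5)
8. 2589.928ms @ 6 + 323.741ms (3/4)
9. 2913.669ms @ 27/4 + 323.741ms (3/4)
10. 3237.41ms @ 15/2 + 161.871ms (3/8)
11. 3399.281ms @ 63/8 + 161.871ms (3/8)
12. 3561.151ms @ 33/4 + 323.741ms (3/4)
13. 3884.892ms @ 9 + 1294.964ms (3)

note 2 onset = 3/2b = 647.482ms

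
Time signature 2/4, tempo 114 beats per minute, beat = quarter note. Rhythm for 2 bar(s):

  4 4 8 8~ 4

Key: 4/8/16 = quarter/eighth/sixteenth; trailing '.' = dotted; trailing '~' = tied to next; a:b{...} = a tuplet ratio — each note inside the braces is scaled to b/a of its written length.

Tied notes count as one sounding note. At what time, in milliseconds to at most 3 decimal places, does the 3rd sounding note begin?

note 3 onset = 2b = 1052.632ms

1. 0.0ms @ 0 + 526.316ms (1)
2. 526.316ms @ 1 + 526.316ms (1)
3. 1052.632ms @ 2 + 263.158ms (1/2)
4. 1315.789ms @ 5/2 + 789.474ms (3/2)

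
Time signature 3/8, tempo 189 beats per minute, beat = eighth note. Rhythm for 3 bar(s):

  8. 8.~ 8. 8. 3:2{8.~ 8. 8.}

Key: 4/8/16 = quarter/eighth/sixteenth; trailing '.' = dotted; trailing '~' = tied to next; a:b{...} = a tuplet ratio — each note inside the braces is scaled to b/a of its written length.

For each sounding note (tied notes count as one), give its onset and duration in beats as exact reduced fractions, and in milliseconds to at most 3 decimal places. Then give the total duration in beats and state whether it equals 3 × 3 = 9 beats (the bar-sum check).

1) 0.0ms=0b +476.19ms=3/2b
2) 476.19ms=3/2b +952.381ms=3b
3) 1428.571ms=9/2b +476.19ms=3/2b
4) 1904.762ms=6b +634.921ms=2b
5) 2539.683ms=8b +317.46ms=1b
Σ=9b of 9 (189bpm 3/8) — PASS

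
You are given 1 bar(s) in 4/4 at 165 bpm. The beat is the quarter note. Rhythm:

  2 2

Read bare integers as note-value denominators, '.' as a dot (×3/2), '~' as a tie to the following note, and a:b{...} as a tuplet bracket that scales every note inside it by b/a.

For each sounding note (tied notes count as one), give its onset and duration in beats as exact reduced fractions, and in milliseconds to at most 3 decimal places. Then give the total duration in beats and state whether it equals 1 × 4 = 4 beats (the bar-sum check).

1) 0.0ms=0b +727.273ms=2b
2) 727.273ms=2b +727.273ms=2b
Σ=4b of 4 (165bpm 4/4) — PASS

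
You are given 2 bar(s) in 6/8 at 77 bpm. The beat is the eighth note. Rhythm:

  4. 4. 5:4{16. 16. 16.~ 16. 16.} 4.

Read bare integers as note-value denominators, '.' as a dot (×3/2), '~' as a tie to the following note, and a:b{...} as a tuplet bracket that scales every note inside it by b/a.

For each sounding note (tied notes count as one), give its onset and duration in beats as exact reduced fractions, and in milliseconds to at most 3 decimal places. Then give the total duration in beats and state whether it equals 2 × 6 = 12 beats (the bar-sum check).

1) 0.0ms=0b +2337.662ms=3b
2) 2337.662ms=3b +2337.662ms=3b
3) 4675.325ms=6b +467.532ms=3/5b
4) 5142.857ms=33/5b +467.532ms=3/5b
5) 5610.39ms=36/5b +935.065ms=6/5b
6) 6545.455ms=42/5b +467.532ms=3/5b
7) 7012.987ms=9b +2337.662ms=3b
Σ=12b of 12 (77bpm 6/8) — PASS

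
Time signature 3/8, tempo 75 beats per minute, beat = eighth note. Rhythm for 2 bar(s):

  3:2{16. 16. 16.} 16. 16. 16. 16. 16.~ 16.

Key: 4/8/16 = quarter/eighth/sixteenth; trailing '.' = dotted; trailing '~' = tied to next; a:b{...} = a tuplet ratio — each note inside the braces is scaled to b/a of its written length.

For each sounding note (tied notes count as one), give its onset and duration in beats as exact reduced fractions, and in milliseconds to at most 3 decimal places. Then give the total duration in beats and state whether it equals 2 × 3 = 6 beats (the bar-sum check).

1) 0.0ms=0b +400.0ms=1/2b
2) 400.0ms=1/2b +400.0ms=1/2b
3) 800.0ms=1b +400.0ms=1/2b
4) 1200.0ms=3/2b +600.0ms=3/4b
5) 1800.0ms=9/4b +600.0ms=3/4b
6) 2400.0ms=3b +600.0ms=3/4b
7) 3000.0ms=15/4b +600.0ms=3/4b
8) 3600.0ms=9/2b +1200.0ms=3/2b
Σ=6b of 6 (75bpm 3/8) — PASS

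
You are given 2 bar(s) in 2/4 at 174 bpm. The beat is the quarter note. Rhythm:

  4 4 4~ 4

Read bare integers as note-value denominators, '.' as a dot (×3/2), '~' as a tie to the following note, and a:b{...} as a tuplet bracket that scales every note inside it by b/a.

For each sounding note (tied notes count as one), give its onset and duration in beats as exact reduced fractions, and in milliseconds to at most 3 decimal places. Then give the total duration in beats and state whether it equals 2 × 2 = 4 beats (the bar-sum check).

1) 0.0ms=0b +344.828ms=1b
2) 344.828ms=1b +344.828ms=1b
3) 689.655ms=2b +689.655ms=2b
Σ=4b of 4 (174bpm 2/4) — PASS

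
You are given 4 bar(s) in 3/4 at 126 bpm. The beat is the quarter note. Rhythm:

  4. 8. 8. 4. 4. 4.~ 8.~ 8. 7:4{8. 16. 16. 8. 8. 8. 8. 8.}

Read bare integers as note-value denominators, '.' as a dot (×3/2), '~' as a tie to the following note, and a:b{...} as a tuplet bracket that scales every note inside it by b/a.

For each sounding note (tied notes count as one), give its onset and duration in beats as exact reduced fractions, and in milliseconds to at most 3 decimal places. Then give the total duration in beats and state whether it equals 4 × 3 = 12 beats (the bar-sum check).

1) 0.0ms=0b +714.286ms=3/2b
2) 714.286ms=3/2b +357.143ms=3/4b
3) 1071.429ms=9/4b +357.143ms=3/4b
4) 1428.571ms=3b +714.286ms=3/2b
5) 2142.857ms=9/2b +714.286ms=3/2b
6) 2857.143ms=6b +1428.571ms=3b
7) 4285.714ms=9b +204.082ms=3/7b
8) 4489.796ms=66/7b +102.041ms=3/14b
9) 4591.837ms=135/14b +102.041ms=3/14b
10) 4693.878ms=69/7b +204.082ms=3/7b
11) 4897.959ms=72/7b +204.082ms=3/7b
12) 5102.041ms=75/7b +204.082ms=3/7b
13) 5306.122ms=78/7b +204.082ms=3/7b
14) 5510.204ms=81/7b +204.082ms=3/7b
Σ=12b of 12 (126bpm 3/4) — PASS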